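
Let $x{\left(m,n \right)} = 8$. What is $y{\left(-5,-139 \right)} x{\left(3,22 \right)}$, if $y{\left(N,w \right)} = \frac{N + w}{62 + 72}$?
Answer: $- \frac{576}{67} \approx -8.597$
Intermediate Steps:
$y{\left(N,w \right)} = \frac{N}{134} + \frac{w}{134}$ ($y{\left(N,w \right)} = \frac{N + w}{134} = \left(N + w\right) \frac{1}{134} = \frac{N}{134} + \frac{w}{134}$)
$y{\left(-5,-139 \right)} x{\left(3,22 \right)} = \left(\frac{1}{134} \left(-5\right) + \frac{1}{134} \left(-139\right)\right) 8 = \left(- \frac{5}{134} - \frac{139}{134}\right) 8 = \left(- \frac{72}{67}\right) 8 = - \frac{576}{67}$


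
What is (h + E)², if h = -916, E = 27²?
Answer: 34969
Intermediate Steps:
E = 729
(h + E)² = (-916 + 729)² = (-187)² = 34969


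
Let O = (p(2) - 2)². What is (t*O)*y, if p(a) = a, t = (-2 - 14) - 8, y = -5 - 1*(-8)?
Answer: 0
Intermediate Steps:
y = 3 (y = -5 + 8 = 3)
t = -24 (t = -16 - 8 = -24)
O = 0 (O = (2 - 2)² = 0² = 0)
(t*O)*y = -24*0*3 = 0*3 = 0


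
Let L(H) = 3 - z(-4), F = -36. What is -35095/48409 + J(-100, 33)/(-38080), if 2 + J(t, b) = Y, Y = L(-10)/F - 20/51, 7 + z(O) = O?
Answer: -408902589541/564084904320 ≈ -0.72490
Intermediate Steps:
z(O) = -7 + O
L(H) = 14 (L(H) = 3 - (-7 - 4) = 3 - 1*(-11) = 3 + 11 = 14)
Y = -239/306 (Y = 14/(-36) - 20/51 = 14*(-1/36) - 20*1/51 = -7/18 - 20/51 = -239/306 ≈ -0.78105)
J(t, b) = -851/306 (J(t, b) = -2 - 239/306 = -851/306)
-35095/48409 + J(-100, 33)/(-38080) = -35095/48409 - 851/306/(-38080) = -35095*1/48409 - 851/306*(-1/38080) = -35095/48409 + 851/11652480 = -408902589541/564084904320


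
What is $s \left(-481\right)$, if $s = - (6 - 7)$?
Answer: $-481$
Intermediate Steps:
$s = 1$ ($s = \left(-1\right) \left(-1\right) = 1$)
$s \left(-481\right) = 1 \left(-481\right) = -481$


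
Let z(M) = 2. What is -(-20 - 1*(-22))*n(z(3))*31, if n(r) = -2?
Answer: 124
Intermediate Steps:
-(-20 - 1*(-22))*n(z(3))*31 = -(-20 - 1*(-22))*(-2)*31 = -(-20 + 22)*(-2)*31 = -2*(-2)*31 = -(-4)*31 = -1*(-124) = 124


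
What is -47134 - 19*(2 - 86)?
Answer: -45538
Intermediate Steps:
-47134 - 19*(2 - 86) = -47134 - 19*(-84) = -47134 + 1596 = -45538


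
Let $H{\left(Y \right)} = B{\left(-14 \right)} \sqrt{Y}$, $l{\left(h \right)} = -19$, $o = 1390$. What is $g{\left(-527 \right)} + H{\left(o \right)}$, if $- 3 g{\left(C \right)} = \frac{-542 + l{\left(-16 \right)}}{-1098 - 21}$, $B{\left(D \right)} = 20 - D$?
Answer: $- \frac{187}{1119} + 34 \sqrt{1390} \approx 1267.4$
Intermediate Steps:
$H{\left(Y \right)} = 34 \sqrt{Y}$ ($H{\left(Y \right)} = \left(20 - -14\right) \sqrt{Y} = \left(20 + 14\right) \sqrt{Y} = 34 \sqrt{Y}$)
$g{\left(C \right)} = - \frac{187}{1119}$ ($g{\left(C \right)} = - \frac{\left(-542 - 19\right) \frac{1}{-1098 - 21}}{3} = - \frac{\left(-561\right) \frac{1}{-1119}}{3} = - \frac{\left(-561\right) \left(- \frac{1}{1119}\right)}{3} = \left(- \frac{1}{3}\right) \frac{187}{373} = - \frac{187}{1119}$)
$g{\left(-527 \right)} + H{\left(o \right)} = - \frac{187}{1119} + 34 \sqrt{1390}$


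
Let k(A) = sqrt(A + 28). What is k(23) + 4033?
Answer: 4033 + sqrt(51) ≈ 4040.1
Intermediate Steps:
k(A) = sqrt(28 + A)
k(23) + 4033 = sqrt(28 + 23) + 4033 = sqrt(51) + 4033 = 4033 + sqrt(51)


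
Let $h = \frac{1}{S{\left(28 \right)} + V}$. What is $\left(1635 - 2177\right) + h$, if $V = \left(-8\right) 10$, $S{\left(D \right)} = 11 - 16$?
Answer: $- \frac{46071}{85} \approx -542.01$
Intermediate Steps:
$S{\left(D \right)} = -5$ ($S{\left(D \right)} = 11 - 16 = -5$)
$V = -80$
$h = - \frac{1}{85}$ ($h = \frac{1}{-5 - 80} = \frac{1}{-85} = - \frac{1}{85} \approx -0.011765$)
$\left(1635 - 2177\right) + h = \left(1635 - 2177\right) - \frac{1}{85} = -542 - \frac{1}{85} = - \frac{46071}{85}$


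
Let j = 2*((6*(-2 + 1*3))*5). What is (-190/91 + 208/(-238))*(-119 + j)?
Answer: 270338/1547 ≈ 174.75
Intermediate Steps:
j = 60 (j = 2*((6*(-2 + 3))*5) = 2*((6*1)*5) = 2*(6*5) = 2*30 = 60)
(-190/91 + 208/(-238))*(-119 + j) = (-190/91 + 208/(-238))*(-119 + 60) = (-190*1/91 + 208*(-1/238))*(-59) = (-190/91 - 104/119)*(-59) = -4582/1547*(-59) = 270338/1547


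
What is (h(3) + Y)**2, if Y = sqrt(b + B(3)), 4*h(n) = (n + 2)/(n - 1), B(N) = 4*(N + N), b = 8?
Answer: 2073/64 + 5*sqrt(2) ≈ 39.462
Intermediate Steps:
B(N) = 8*N (B(N) = 4*(2*N) = 8*N)
h(n) = (2 + n)/(4*(-1 + n)) (h(n) = ((n + 2)/(n - 1))/4 = ((2 + n)/(-1 + n))/4 = (2 + n)/(4*(-1 + n)))
Y = 4*sqrt(2) (Y = sqrt(8 + 8*3) = sqrt(8 + 24) = sqrt(32) = 4*sqrt(2) ≈ 5.6569)
(h(3) + Y)**2 = ((2 + 3)/(4*(-1 + 3)) + 4*sqrt(2))**2 = ((1/4)*5/2 + 4*sqrt(2))**2 = ((1/4)*(1/2)*5 + 4*sqrt(2))**2 = (5/8 + 4*sqrt(2))**2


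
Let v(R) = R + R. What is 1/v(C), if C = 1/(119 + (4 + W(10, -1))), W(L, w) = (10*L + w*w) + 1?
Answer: 225/2 ≈ 112.50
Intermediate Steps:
W(L, w) = 1 + w² + 10*L (W(L, w) = (10*L + w²) + 1 = (w² + 10*L) + 1 = 1 + w² + 10*L)
C = 1/225 (C = 1/(119 + (4 + (1 + (-1)² + 10*10))) = 1/(119 + (4 + (1 + 1 + 100))) = 1/(119 + (4 + 102)) = 1/(119 + 106) = 1/225 ≈ 0.0044444)
v(R) = 2*R
1/v(C) = 1/(2*(1/225)) = 1/(2/225) = 225/2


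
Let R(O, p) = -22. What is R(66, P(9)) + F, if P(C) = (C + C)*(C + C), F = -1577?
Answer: -1599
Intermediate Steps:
P(C) = 4*C² (P(C) = (2*C)*(2*C) = 4*C²)
R(66, P(9)) + F = -22 - 1577 = -1599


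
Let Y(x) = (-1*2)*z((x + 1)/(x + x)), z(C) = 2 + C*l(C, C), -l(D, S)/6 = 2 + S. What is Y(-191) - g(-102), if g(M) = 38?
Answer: -988422/36481 ≈ -27.094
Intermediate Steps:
l(D, S) = -12 - 6*S (l(D, S) = -6*(2 + S) = -12 - 6*S)
z(C) = 2 + C*(-12 - 6*C)
Y(x) = -4 + 6*(1 + x)*(2 + (1 + x)/(2*x))/x (Y(x) = (-1*2)*(2 - 6*(x + 1)/(x + x)*(2 + (x + 1)/(x + x))) = -2*(2 - 6*(1 + x)/((2*x))*(2 + (1 + x)/((2*x)))) = -2*(2 - 6*(1 + x)*(1/(2*x))*(2 + (1 + x)*(1/(2*x)))) = -2*(2 - 6*(1 + x)/(2*x)*(2 + (1 + x)/(2*x))) = -2*(2 - 3*(1 + x)*(2 + (1 + x)/(2*x))/x) = -4 + 6*(1 + x)*(2 + (1 + x)/(2*x))/x)
Y(-191) - g(-102) = (11 + 3/(-191)² + 18/(-191)) - 1*38 = (11 + 3*(1/36481) + 18*(-1/191)) - 38 = (11 + 3/36481 - 18/191) - 38 = 397856/36481 - 38 = -988422/36481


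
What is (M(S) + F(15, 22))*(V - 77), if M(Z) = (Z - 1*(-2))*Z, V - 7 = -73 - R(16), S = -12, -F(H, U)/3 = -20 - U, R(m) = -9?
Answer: -32964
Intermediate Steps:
F(H, U) = 60 + 3*U (F(H, U) = -3*(-20 - U) = 60 + 3*U)
V = -57 (V = 7 + (-73 - 1*(-9)) = 7 + (-73 + 9) = 7 - 64 = -57)
M(Z) = Z*(2 + Z) (M(Z) = (Z + 2)*Z = (2 + Z)*Z = Z*(2 + Z))
(M(S) + F(15, 22))*(V - 77) = (-12*(2 - 12) + (60 + 3*22))*(-57 - 77) = (-12*(-10) + (60 + 66))*(-134) = (120 + 126)*(-134) = 246*(-134) = -32964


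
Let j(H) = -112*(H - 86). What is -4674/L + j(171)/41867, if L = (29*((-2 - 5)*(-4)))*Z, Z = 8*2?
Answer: -22812157/38852576 ≈ -0.58715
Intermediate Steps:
Z = 16
j(H) = 9632 - 112*H (j(H) = -112*(-86 + H) = 9632 - 112*H)
L = 12992 (L = (29*((-2 - 5)*(-4)))*16 = (29*(-7*(-4)))*16 = (29*28)*16 = 812*16 = 12992)
-4674/L + j(171)/41867 = -4674/12992 + (9632 - 112*171)/41867 = -4674*1/12992 + (9632 - 19152)*(1/41867) = -2337/6496 - 9520*1/41867 = -2337/6496 - 1360/5981 = -22812157/38852576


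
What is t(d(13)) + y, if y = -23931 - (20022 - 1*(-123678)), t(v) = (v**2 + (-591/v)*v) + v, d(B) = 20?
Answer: -167802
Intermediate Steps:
t(v) = -591 + v + v**2 (t(v) = (v**2 - 591) + v = (-591 + v**2) + v = -591 + v + v**2)
y = -167631 (y = -23931 - (20022 + 123678) = -23931 - 1*143700 = -23931 - 143700 = -167631)
t(d(13)) + y = (-591 + 20 + 20**2) - 167631 = (-591 + 20 + 400) - 167631 = -171 - 167631 = -167802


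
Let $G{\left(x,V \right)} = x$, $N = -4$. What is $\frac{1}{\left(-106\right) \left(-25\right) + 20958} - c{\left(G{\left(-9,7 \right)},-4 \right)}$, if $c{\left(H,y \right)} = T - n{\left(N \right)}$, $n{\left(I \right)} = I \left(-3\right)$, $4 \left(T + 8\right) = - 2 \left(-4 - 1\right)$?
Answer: $\frac{413141}{23608} \approx 17.5$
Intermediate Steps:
$T = - \frac{11}{2}$ ($T = -8 + \frac{\left(-2\right) \left(-4 - 1\right)}{4} = -8 + \frac{\left(-2\right) \left(-5\right)}{4} = -8 + \frac{1}{4} \cdot 10 = -8 + \frac{5}{2} = - \frac{11}{2} \approx -5.5$)
$n{\left(I \right)} = - 3 I$
$c{\left(H,y \right)} = - \frac{35}{2}$ ($c{\left(H,y \right)} = - \frac{11}{2} - \left(-3\right) \left(-4\right) = - \frac{11}{2} - 12 = - \frac{35}{2}$)
$\frac{1}{\left(-106\right) \left(-25\right) + 20958} - c{\left(G{\left(-9,7 \right)},-4 \right)} = \frac{1}{\left(-106\right) \left(-25\right) + 20958} - - \frac{35}{2} = \frac{1}{2650 + 20958} + \frac{35}{2} = \frac{1}{23608} + \frac{35}{2} = \frac{413141}{23608}$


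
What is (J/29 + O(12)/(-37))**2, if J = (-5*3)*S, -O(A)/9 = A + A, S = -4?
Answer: 71978256/1151329 ≈ 62.518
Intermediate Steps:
O(A) = -18*A (O(A) = -9*(A + A) = -18*A)
J = 60 (J = -5*3*(-4) = -15*(-4) = 60)
(J/29 + O(12)/(-37))**2 = (60/29 - 18*12/(-37))**2 = (60*(1/29) - 216*(-1/37))**2 = (60/29 + 216/37)**2 = (8484/1073)**2 = 71978256/1151329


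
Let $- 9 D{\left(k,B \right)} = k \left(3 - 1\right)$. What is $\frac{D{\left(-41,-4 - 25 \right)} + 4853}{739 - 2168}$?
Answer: $- \frac{43759}{12861} \approx -3.4025$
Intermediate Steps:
$D{\left(k,B \right)} = - \frac{2 k}{9}$ ($D{\left(k,B \right)} = - \frac{k \left(3 - 1\right)}{9} = - \frac{k 2}{9} = - \frac{2 k}{9}$)
$\frac{D{\left(-41,-4 - 25 \right)} + 4853}{739 - 2168} = \frac{\left(- \frac{2}{9}\right) \left(-41\right) + 4853}{739 - 2168} = \frac{\frac{82}{9} + 4853}{-1429} = \frac{43759}{9} \left(- \frac{1}{1429}\right) = - \frac{43759}{12861}$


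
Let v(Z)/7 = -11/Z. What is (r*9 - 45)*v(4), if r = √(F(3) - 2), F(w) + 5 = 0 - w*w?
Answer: 3465/4 - 693*I ≈ 866.25 - 693.0*I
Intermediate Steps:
v(Z) = -77/Z (v(Z) = 7*(-11/Z) = -77/Z)
F(w) = -5 - w² (F(w) = -5 + (0 - w*w) = -5 + (0 - w²) = -5 - w²)
r = 4*I (r = √((-5 - 1*3²) - 2) = √((-5 - 1*9) - 2) = √((-5 - 9) - 2) = √(-14 - 2) = √(-16) = 4*I ≈ 4.0*I)
(r*9 - 45)*v(4) = ((4*I)*9 - 45)*(-77/4) = (36*I - 45)*(-77*¼) = (-45 + 36*I)*(-77/4) = 3465/4 - 693*I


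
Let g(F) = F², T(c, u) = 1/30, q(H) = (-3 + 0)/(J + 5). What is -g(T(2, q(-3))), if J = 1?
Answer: -1/900 ≈ -0.0011111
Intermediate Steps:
q(H) = -½ (q(H) = (-3 + 0)/(1 + 5) = -3/6 = -3*⅙ = -½)
T(c, u) = 1/30
-g(T(2, q(-3))) = -(1/30)² = -1*1/900 = -1/900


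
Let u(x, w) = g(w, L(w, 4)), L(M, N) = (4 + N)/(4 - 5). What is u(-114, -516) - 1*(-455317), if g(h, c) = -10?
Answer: 455307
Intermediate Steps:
L(M, N) = -4 - N (L(M, N) = (4 + N)/(-1) = (4 + N)*(-1) = -4 - N)
u(x, w) = -10
u(-114, -516) - 1*(-455317) = -10 - 1*(-455317) = -10 + 455317 = 455307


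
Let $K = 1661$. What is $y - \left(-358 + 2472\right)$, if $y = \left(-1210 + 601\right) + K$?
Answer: $-1062$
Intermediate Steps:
$y = 1052$ ($y = \left(-1210 + 601\right) + 1661 = -609 + 1661 = 1052$)
$y - \left(-358 + 2472\right) = 1052 - \left(-358 + 2472\right) = 1052 - 2114 = -1062$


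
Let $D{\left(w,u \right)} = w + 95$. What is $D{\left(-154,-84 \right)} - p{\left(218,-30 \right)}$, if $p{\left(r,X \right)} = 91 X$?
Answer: $2671$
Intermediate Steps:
$D{\left(w,u \right)} = 95 + w$
$D{\left(-154,-84 \right)} - p{\left(218,-30 \right)} = \left(95 - 154\right) - 91 \left(-30\right) = -59 - -2730 = -59 + 2730 = 2671$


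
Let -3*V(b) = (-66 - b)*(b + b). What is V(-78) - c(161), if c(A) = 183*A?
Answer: -28839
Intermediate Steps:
V(b) = -2*b*(-66 - b)/3 (V(b) = -(-66 - b)*(b + b)/3 = -(-66 - b)*2*b/3 = -2*b*(-66 - b)/3)
V(-78) - c(161) = (⅔)*(-78)*(66 - 78) - 183*161 = (⅔)*(-78)*(-12) - 1*29463 = 624 - 29463 = -28839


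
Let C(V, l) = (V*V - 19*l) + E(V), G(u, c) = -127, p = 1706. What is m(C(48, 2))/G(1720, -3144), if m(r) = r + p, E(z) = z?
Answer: -4020/127 ≈ -31.654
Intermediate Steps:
C(V, l) = V + V**2 - 19*l (C(V, l) = (V*V - 19*l) + V = (V**2 - 19*l) + V = V + V**2 - 19*l)
m(r) = 1706 + r (m(r) = r + 1706 = 1706 + r)
m(C(48, 2))/G(1720, -3144) = (1706 + (48 + 48**2 - 19*2))/(-127) = (1706 + (48 + 2304 - 38))*(-1/127) = (1706 + 2314)*(-1/127) = 4020*(-1/127) = -4020/127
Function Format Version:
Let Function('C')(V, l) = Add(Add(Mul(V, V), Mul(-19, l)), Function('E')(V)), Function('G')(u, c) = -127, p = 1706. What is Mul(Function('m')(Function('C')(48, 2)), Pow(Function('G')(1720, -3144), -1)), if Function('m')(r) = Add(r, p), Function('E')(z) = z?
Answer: Rational(-4020, 127) ≈ -31.654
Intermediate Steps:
Function('C')(V, l) = Add(V, Pow(V, 2), Mul(-19, l)) (Function('C')(V, l) = Add(Add(Mul(V, V), Mul(-19, l)), V) = Add(Add(Pow(V, 2), Mul(-19, l)), V) = Add(V, Pow(V, 2), Mul(-19, l)))
Function('m')(r) = Add(1706, r) (Function('m')(r) = Add(r, 1706) = Add(1706, r))
Mul(Function('m')(Function('C')(48, 2)), Pow(Function('G')(1720, -3144), -1)) = Mul(Add(1706, Add(48, Pow(48, 2), Mul(-19, 2))), Pow(-127, -1)) = Mul(Add(1706, Add(48, 2304, -38)), Rational(-1, 127)) = Mul(Add(1706, 2314), Rational(-1, 127)) = Mul(4020, Rational(-1, 127)) = Rational(-4020, 127)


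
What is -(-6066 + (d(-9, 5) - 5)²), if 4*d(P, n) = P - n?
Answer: 23975/4 ≈ 5993.8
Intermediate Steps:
d(P, n) = -n/4 + P/4 (d(P, n) = (P - n)/4 = -n/4 + P/4)
-(-6066 + (d(-9, 5) - 5)²) = -(-6066 + ((-¼*5 + (¼)*(-9)) - 5)²) = -(-6066 + ((-5/4 - 9/4) - 5)²) = -(-6066 + (-7/2 - 5)²) = -(-6066 + (-17/2)²) = -(-6066 + 289/4) = -1*(-23975/4) = 23975/4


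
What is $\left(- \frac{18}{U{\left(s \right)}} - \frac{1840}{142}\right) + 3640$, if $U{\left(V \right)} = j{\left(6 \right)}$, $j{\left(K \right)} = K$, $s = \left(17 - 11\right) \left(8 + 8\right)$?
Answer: $\frac{257307}{71} \approx 3624.0$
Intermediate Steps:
$s = 96$ ($s = 6 \cdot 16 = 96$)
$U{\left(V \right)} = 6$
$\left(- \frac{18}{U{\left(s \right)}} - \frac{1840}{142}\right) + 3640 = \left(- \frac{18}{6} - \frac{1840}{142}\right) + 3640 = \left(\left(-18\right) \frac{1}{6} - \frac{920}{71}\right) + 3640 = \left(-3 - \frac{920}{71}\right) + 3640 = - \frac{1133}{71} + 3640 = \frac{257307}{71}$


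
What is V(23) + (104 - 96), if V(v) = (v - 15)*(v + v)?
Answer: 376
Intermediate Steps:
V(v) = 2*v*(-15 + v) (V(v) = (-15 + v)*(2*v) = 2*v*(-15 + v))
V(23) + (104 - 96) = 2*23*(-15 + 23) + (104 - 96) = 2*23*8 + 8 = 368 + 8 = 376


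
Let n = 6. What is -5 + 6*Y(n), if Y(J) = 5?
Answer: 25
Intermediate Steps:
-5 + 6*Y(n) = -5 + 6*5 = -5 + 30 = 25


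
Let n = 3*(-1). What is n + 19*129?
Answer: 2448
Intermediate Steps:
n = -3
n + 19*129 = -3 + 19*129 = -3 + 2451 = 2448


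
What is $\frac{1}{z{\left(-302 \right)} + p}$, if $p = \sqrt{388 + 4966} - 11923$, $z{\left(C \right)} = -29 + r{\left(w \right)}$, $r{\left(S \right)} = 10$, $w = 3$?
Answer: $- \frac{5971}{71303005} - \frac{\sqrt{5354}}{142606010} \approx -8.4254 \cdot 10^{-5}$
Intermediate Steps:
$z{\left(C \right)} = -19$ ($z{\left(C \right)} = -29 + 10 = -19$)
$p = -11923 + \sqrt{5354}$ ($p = \sqrt{5354} - 11923 = -11923 + \sqrt{5354} \approx -11850.0$)
$\frac{1}{z{\left(-302 \right)} + p} = \frac{1}{-19 - \left(11923 - \sqrt{5354}\right)} = \frac{1}{-11942 + \sqrt{5354}}$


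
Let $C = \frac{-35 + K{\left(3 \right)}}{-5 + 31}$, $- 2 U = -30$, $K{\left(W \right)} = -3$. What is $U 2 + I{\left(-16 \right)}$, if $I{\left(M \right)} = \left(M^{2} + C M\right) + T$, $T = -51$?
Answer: $\frac{3359}{13} \approx 258.38$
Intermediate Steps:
$U = 15$ ($U = \left(- \frac{1}{2}\right) \left(-30\right) = 15$)
$C = - \frac{19}{13}$ ($C = \frac{-35 - 3}{-5 + 31} = - \frac{38}{26} = \left(-38\right) \frac{1}{26} = - \frac{19}{13} \approx -1.4615$)
$I{\left(M \right)} = -51 + M^{2} - \frac{19 M}{13}$ ($I{\left(M \right)} = \left(M^{2} - \frac{19 M}{13}\right) - 51 = -51 + M^{2} - \frac{19 M}{13}$)
$U 2 + I{\left(-16 \right)} = 15 \cdot 2 - \left(\frac{359}{13} - 256\right) = 30 + \left(-51 + 256 + \frac{304}{13}\right) = 30 + \frac{2969}{13} = \frac{3359}{13}$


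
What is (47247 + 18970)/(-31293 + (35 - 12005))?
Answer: -2879/1881 ≈ -1.5306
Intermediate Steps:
(47247 + 18970)/(-31293 + (35 - 12005)) = 66217/(-31293 - 11970) = 66217/(-43263) = 66217*(-1/43263) = -2879/1881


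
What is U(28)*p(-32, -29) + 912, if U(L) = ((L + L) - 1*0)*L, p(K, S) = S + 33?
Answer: 7184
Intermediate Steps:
p(K, S) = 33 + S
U(L) = 2*L² (U(L) = (2*L + 0)*L = (2*L)*L = 2*L²)
U(28)*p(-32, -29) + 912 = (2*28²)*(33 - 29) + 912 = (2*784)*4 + 912 = 1568*4 + 912 = 6272 + 912 = 7184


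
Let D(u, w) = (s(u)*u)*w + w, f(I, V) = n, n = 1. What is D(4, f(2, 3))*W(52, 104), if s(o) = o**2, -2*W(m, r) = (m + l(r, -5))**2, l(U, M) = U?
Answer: -790920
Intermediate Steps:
W(m, r) = -(m + r)**2/2
f(I, V) = 1
D(u, w) = w + w*u**3 (D(u, w) = (u**2*u)*w + w = u**3*w + w = w*u**3 + w = w + w*u**3)
D(4, f(2, 3))*W(52, 104) = (1*(1 + 4**3))*(-(52 + 104)**2/2) = (1*(1 + 64))*(-1/2*156**2) = (1*65)*(-1/2*24336) = 65*(-12168) = -790920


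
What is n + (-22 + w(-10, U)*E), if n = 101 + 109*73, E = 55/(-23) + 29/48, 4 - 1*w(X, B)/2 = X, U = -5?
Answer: 2204125/276 ≈ 7986.0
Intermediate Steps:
w(X, B) = 8 - 2*X
E = -1973/1104 (E = 55*(-1/23) + 29*(1/48) = -55/23 + 29/48 = -1973/1104 ≈ -1.7871)
n = 8058 (n = 101 + 7957 = 8058)
n + (-22 + w(-10, U)*E) = 8058 + (-22 + (8 - 2*(-10))*(-1973/1104)) = 8058 + (-22 + (8 + 20)*(-1973/1104)) = 8058 + (-22 + 28*(-1973/1104)) = 8058 + (-22 - 13811/276) = 8058 - 19883/276 = 2204125/276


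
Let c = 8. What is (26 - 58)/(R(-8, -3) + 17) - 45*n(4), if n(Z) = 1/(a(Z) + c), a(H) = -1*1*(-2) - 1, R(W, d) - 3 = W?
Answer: -23/3 ≈ -7.6667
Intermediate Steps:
R(W, d) = 3 + W
a(H) = 1 (a(H) = -1*(-2) - 1 = 2 - 1 = 1)
n(Z) = ⅑ (n(Z) = 1/(1 + 8) = 1/9 = ⅑)
(26 - 58)/(R(-8, -3) + 17) - 45*n(4) = (26 - 58)/((3 - 8) + 17) - 45*⅑ = -32/(-5 + 17) - 5 = -32/12 - 5 = -32*1/12 - 5 = -8/3 - 5 = -23/3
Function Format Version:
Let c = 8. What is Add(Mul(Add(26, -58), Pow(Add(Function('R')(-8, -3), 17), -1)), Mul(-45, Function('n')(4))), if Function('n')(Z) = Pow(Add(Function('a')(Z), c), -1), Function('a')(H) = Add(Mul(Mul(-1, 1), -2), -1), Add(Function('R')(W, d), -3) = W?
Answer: Rational(-23, 3) ≈ -7.6667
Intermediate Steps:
Function('R')(W, d) = Add(3, W)
Function('a')(H) = 1 (Function('a')(H) = Add(Mul(-1, -2), -1) = Add(2, -1) = 1)
Function('n')(Z) = Rational(1, 9) (Function('n')(Z) = Pow(Add(1, 8), -1) = Pow(9, -1) = Rational(1, 9))
Add(Mul(Add(26, -58), Pow(Add(Function('R')(-8, -3), 17), -1)), Mul(-45, Function('n')(4))) = Add(Mul(Add(26, -58), Pow(Add(Add(3, -8), 17), -1)), Mul(-45, Rational(1, 9))) = Add(Mul(-32, Pow(Add(-5, 17), -1)), -5) = Add(Mul(-32, Pow(12, -1)), -5) = Add(Mul(-32, Rational(1, 12)), -5) = Add(Rational(-8, 3), -5) = Rational(-23, 3)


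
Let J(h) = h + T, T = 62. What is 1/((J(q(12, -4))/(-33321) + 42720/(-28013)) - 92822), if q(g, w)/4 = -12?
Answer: -933421173/86643443985508 ≈ -1.0773e-5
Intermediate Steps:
q(g, w) = -48 (q(g, w) = 4*(-12) = -48)
J(h) = 62 + h (J(h) = h + 62 = 62 + h)
1/((J(q(12, -4))/(-33321) + 42720/(-28013)) - 92822) = 1/(((62 - 48)/(-33321) + 42720/(-28013)) - 92822) = 1/((14*(-1/33321) + 42720*(-1/28013)) - 92822) = 1/((-14/33321 - 42720/28013) - 92822) = 1/(-1423865302/933421173 - 92822) = 1/(-86643443985508/933421173) = -933421173/86643443985508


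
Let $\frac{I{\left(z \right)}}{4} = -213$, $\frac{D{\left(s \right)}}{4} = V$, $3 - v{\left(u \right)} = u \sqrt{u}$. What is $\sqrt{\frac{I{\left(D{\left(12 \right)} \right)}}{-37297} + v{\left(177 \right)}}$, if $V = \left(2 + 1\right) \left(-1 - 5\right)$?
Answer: $\frac{\sqrt{4204975671 - 246218718993 \sqrt{177}}}{37297} \approx 48.495 i$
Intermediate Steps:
$V = -18$ ($V = 3 \left(-6\right) = -18$)
$v{\left(u \right)} = 3 - u^{\frac{3}{2}}$ ($v{\left(u \right)} = 3 - u \sqrt{u} = 3 - u^{\frac{3}{2}}$)
$D{\left(s \right)} = -72$ ($D{\left(s \right)} = 4 \left(-18\right) = -72$)
$I{\left(z \right)} = -852$ ($I{\left(z \right)} = 4 \left(-213\right) = -852$)
$\sqrt{\frac{I{\left(D{\left(12 \right)} \right)}}{-37297} + v{\left(177 \right)}} = \sqrt{- \frac{852}{-37297} + \left(3 - 177^{\frac{3}{2}}\right)} = \sqrt{\left(-852\right) \left(- \frac{1}{37297}\right) + \left(3 - 177 \sqrt{177}\right)} = \sqrt{\frac{852}{37297} + \left(3 - 177 \sqrt{177}\right)} = \sqrt{\frac{112743}{37297} - 177 \sqrt{177}}$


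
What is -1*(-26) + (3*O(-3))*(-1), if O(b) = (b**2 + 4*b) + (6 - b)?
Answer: 8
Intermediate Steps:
O(b) = 6 + b**2 + 3*b
-1*(-26) + (3*O(-3))*(-1) = -1*(-26) + (3*(6 + (-3)**2 + 3*(-3)))*(-1) = 26 + (3*(6 + 9 - 9))*(-1) = 26 + (3*6)*(-1) = 26 + 18*(-1) = 26 - 18 = 8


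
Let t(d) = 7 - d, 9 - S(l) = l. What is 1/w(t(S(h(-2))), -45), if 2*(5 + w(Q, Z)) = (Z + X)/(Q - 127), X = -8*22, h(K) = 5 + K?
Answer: -252/1039 ≈ -0.24254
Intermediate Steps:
S(l) = 9 - l
X = -176
w(Q, Z) = -5 + (-176 + Z)/(2*(-127 + Q)) (w(Q, Z) = -5 + ((Z - 176)/(Q - 127))/2 = -5 + ((-176 + Z)/(-127 + Q))/2 = -5 + (-176 + Z)/(2*(-127 + Q)))
1/w(t(S(h(-2))), -45) = 1/((1094 - 45 - 10*(7 - (9 - (5 - 2))))/(2*(-127 + (7 - (9 - (5 - 2)))))) = 1/((1094 - 45 - 10*(7 - (9 - 1*3)))/(2*(-127 + (7 - (9 - 1*3))))) = 1/((1094 - 45 - 10*(7 - (9 - 3)))/(2*(-127 + (7 - (9 - 3))))) = 1/((1094 - 45 - 10*(7 - 1*6))/(2*(-127 + (7 - 1*6)))) = 1/((1094 - 45 - 10*(7 - 6))/(2*(-127 + (7 - 6)))) = 1/((1094 - 45 - 10*1)/(2*(-127 + 1))) = 1/((½)*(1094 - 45 - 10)/(-126)) = 1/((½)*(-1/126)*1039) = 1/(-1039/252) = -252/1039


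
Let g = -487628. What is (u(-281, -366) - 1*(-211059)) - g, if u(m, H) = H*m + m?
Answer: 801252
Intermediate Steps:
u(m, H) = m + H*m
(u(-281, -366) - 1*(-211059)) - g = (-281*(1 - 366) - 1*(-211059)) - 1*(-487628) = (-281*(-365) + 211059) + 487628 = (102565 + 211059) + 487628 = 313624 + 487628 = 801252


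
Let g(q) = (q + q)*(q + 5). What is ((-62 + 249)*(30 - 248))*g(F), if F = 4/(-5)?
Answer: 6848688/25 ≈ 2.7395e+5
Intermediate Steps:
F = -⅘ (F = 4*(-⅕) = -⅘ ≈ -0.80000)
g(q) = 2*q*(5 + q) (g(q) = (2*q)*(5 + q) = 2*q*(5 + q))
((-62 + 249)*(30 - 248))*g(F) = ((-62 + 249)*(30 - 248))*(2*(-⅘)*(5 - ⅘)) = (187*(-218))*(2*(-⅘)*(21/5)) = -40766*(-168/25) = 6848688/25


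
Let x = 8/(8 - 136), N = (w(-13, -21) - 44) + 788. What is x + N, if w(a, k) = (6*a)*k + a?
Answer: 37903/16 ≈ 2368.9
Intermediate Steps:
w(a, k) = a + 6*a*k (w(a, k) = 6*a*k + a = a + 6*a*k)
N = 2369 (N = (-13*(1 + 6*(-21)) - 44) + 788 = (-13*(1 - 126) - 44) + 788 = (-13*(-125) - 44) + 788 = (1625 - 44) + 788 = 1581 + 788 = 2369)
x = -1/16 (x = 8/(-128) = -1/128*8 = -1/16 ≈ -0.062500)
x + N = -1/16 + 2369 = 37903/16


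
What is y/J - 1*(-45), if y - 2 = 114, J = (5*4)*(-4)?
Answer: 871/20 ≈ 43.550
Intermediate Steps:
J = -80 (J = 20*(-4) = -80)
y = 116 (y = 2 + 114 = 116)
y/J - 1*(-45) = 116/(-80) - 1*(-45) = 116*(-1/80) + 45 = -29/20 + 45 = 871/20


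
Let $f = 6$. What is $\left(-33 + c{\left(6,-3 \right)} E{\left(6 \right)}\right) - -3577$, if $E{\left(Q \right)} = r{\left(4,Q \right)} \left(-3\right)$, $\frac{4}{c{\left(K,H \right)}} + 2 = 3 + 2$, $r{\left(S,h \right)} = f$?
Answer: $3520$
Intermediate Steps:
$r{\left(S,h \right)} = 6$
$c{\left(K,H \right)} = \frac{4}{3}$ ($c{\left(K,H \right)} = \frac{4}{-2 + \left(3 + 2\right)} = \frac{4}{-2 + 5} = \frac{4}{3}$)
$E{\left(Q \right)} = -18$ ($E{\left(Q \right)} = 6 \left(-3\right) = -18$)
$\left(-33 + c{\left(6,-3 \right)} E{\left(6 \right)}\right) - -3577 = \left(-33 + \frac{4}{3} \left(-18\right)\right) - -3577 = \left(-33 - 24\right) + 3577 = -57 + 3577 = 3520$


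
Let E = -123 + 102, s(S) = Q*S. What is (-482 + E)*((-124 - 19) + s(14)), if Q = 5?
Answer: 36719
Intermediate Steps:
s(S) = 5*S
E = -21
(-482 + E)*((-124 - 19) + s(14)) = (-482 - 21)*((-124 - 19) + 5*14) = -503*(-143 + 70) = -503*(-73) = 36719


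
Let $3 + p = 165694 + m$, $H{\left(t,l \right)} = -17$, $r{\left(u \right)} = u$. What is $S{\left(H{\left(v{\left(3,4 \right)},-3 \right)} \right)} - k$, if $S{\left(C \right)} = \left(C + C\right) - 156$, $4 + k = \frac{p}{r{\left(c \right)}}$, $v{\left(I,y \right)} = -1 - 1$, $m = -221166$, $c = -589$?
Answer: $- \frac{165029}{589} \approx -280.19$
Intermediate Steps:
$v{\left(I,y \right)} = -2$ ($v{\left(I,y \right)} = -1 - 1 = -2$)
$p = -55475$ ($p = -3 + \left(165694 - 221166\right) = -3 - 55472 = -55475$)
$k = \frac{53119}{589}$ ($k = -4 - \frac{55475}{-589} = -4 - - \frac{55475}{589} = -4 + \frac{55475}{589} = \frac{53119}{589} \approx 90.185$)
$S{\left(C \right)} = -156 + 2 C$ ($S{\left(C \right)} = 2 C - 156 = -156 + 2 C$)
$S{\left(H{\left(v{\left(3,4 \right)},-3 \right)} \right)} - k = \left(-156 + 2 \left(-17\right)\right) - \frac{53119}{589} = \left(-156 - 34\right) - \frac{53119}{589} = -190 - \frac{53119}{589} = - \frac{165029}{589}$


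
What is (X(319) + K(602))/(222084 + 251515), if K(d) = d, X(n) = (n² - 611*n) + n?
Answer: -92227/473599 ≈ -0.19474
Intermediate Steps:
X(n) = n² - 610*n
(X(319) + K(602))/(222084 + 251515) = (319*(-610 + 319) + 602)/(222084 + 251515) = (319*(-291) + 602)/473599 = (-92829 + 602)*(1/473599) = -92227*1/473599 = -92227/473599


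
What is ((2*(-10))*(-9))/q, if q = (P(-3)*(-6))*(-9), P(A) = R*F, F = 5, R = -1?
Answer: -⅔ ≈ -0.66667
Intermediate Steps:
P(A) = -5 (P(A) = -1*5 = -5)
q = -270 (q = -5*(-6)*(-9) = 30*(-9) = -270)
((2*(-10))*(-9))/q = ((2*(-10))*(-9))/(-270) = -20*(-9)*(-1/270) = 180*(-1/270) = -⅔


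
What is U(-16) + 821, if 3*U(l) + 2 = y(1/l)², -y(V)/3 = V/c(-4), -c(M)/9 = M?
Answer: 90722305/110592 ≈ 820.33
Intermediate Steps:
c(M) = -9*M
y(V) = -V/12 (y(V) = -3*V/((-9*(-4))) = -3*V/36 = -V/12)
U(l) = -⅔ + 1/(432*l²) (U(l) = -⅔ + (-1/(12*l))²/3 = -⅔ + (1/(144*l²))/3 = -⅔ + 1/(432*l²))
U(-16) + 821 = (-⅔ + (1/432)/(-16)²) + 821 = (-⅔ + (1/432)*(1/256)) + 821 = (-⅔ + 1/110592) + 821 = -73727/110592 + 821 = 90722305/110592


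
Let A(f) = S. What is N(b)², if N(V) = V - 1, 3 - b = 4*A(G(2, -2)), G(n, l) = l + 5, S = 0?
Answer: 4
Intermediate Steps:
G(n, l) = 5 + l
A(f) = 0
b = 3 (b = 3 - 4*0 = 3 - 1*0 = 3 + 0 = 3)
N(V) = -1 + V
N(b)² = (-1 + 3)² = 2² = 4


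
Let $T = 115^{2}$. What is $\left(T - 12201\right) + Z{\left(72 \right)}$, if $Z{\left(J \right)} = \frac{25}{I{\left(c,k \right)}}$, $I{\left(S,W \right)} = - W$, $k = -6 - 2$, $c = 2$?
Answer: $\frac{8217}{8} \approx 1027.1$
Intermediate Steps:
$k = -8$
$T = 13225$
$Z{\left(J \right)} = \frac{25}{8}$ ($Z{\left(J \right)} = \frac{25}{\left(-1\right) \left(-8\right)} = \frac{25}{8}$)
$\left(T - 12201\right) + Z{\left(72 \right)} = \left(13225 - 12201\right) + \frac{25}{8} = 1024 + \frac{25}{8} = \frac{8217}{8}$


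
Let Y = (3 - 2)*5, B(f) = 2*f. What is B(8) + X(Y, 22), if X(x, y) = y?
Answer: 38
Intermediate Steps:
Y = 5 (Y = 1*5 = 5)
B(8) + X(Y, 22) = 2*8 + 22 = 16 + 22 = 38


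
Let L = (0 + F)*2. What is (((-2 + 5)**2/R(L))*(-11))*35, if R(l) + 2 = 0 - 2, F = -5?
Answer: 3465/4 ≈ 866.25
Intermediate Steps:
L = -10 (L = (0 - 5)*2 = -5*2 = -10)
R(l) = -4 (R(l) = -2 + (0 - 2) = -2 - 2 = -4)
(((-2 + 5)**2/R(L))*(-11))*35 = (((-2 + 5)**2/(-4))*(-11))*35 = ((3**2*(-1/4))*(-11))*35 = ((9*(-1/4))*(-11))*35 = -9/4*(-11)*35 = (99/4)*35 = 3465/4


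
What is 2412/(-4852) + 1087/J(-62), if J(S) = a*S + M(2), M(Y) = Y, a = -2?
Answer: 1242553/152838 ≈ 8.1299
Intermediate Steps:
J(S) = 2 - 2*S (J(S) = -2*S + 2 = 2 - 2*S)
2412/(-4852) + 1087/J(-62) = 2412/(-4852) + 1087/(2 - 2*(-62)) = 2412*(-1/4852) + 1087/(2 + 124) = -603/1213 + 1087/126 = 1242553/152838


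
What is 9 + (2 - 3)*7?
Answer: 2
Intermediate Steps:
9 + (2 - 3)*7 = 9 - 1*7 = 9 - 7 = 2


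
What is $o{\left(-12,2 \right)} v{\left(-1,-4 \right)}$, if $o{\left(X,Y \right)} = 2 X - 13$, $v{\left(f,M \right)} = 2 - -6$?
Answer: $-296$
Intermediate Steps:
$v{\left(f,M \right)} = 8$ ($v{\left(f,M \right)} = 2 + 6 = 8$)
$o{\left(X,Y \right)} = -13 + 2 X$
$o{\left(-12,2 \right)} v{\left(-1,-4 \right)} = \left(-13 + 2 \left(-12\right)\right) 8 = \left(-13 - 24\right) 8 = \left(-37\right) 8 = -296$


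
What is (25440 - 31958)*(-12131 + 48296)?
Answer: -235723470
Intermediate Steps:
(25440 - 31958)*(-12131 + 48296) = -6518*36165 = -235723470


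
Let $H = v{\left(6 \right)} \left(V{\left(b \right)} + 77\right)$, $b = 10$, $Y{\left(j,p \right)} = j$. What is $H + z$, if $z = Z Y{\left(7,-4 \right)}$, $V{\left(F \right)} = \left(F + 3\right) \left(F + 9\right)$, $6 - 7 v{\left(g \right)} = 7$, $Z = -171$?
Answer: $- \frac{8703}{7} \approx -1243.3$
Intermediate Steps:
$v{\left(g \right)} = - \frac{1}{7}$ ($v{\left(g \right)} = \frac{6}{7} - 1 = - \frac{1}{7}$)
$V{\left(F \right)} = \left(3 + F\right) \left(9 + F\right)$
$H = - \frac{324}{7}$ ($H = - \frac{\left(27 + 10^{2} + 12 \cdot 10\right) + 77}{7} = - \frac{\left(27 + 100 + 120\right) + 77}{7} = - \frac{247 + 77}{7} = \left(- \frac{1}{7}\right) 324 = - \frac{324}{7} \approx -46.286$)
$z = -1197$ ($z = \left(-171\right) 7 = -1197$)
$H + z = - \frac{324}{7} - 1197 = - \frac{8703}{7}$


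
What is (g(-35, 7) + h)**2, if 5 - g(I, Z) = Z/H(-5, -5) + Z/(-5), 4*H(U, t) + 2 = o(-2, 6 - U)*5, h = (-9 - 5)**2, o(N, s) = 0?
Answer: 1170724/25 ≈ 46829.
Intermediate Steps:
h = 196 (h = (-14)**2 = 196)
H(U, t) = -1/2 (H(U, t) = -1/2 + (0*5)/4 = -1/2 + (1/4)*0 = -1/2 + 0 = -1/2)
g(I, Z) = 5 + 11*Z/5 (g(I, Z) = 5 - (Z/(-1/2) + Z/(-5)) = 5 - (Z*(-2) + Z*(-1/5)) = 5 - (-2*Z - Z/5) = 5 - (-11)*Z/5 = 5 + 11*Z/5)
(g(-35, 7) + h)**2 = ((5 + (11/5)*7) + 196)**2 = ((5 + 77/5) + 196)**2 = (102/5 + 196)**2 = (1082/5)**2 = 1170724/25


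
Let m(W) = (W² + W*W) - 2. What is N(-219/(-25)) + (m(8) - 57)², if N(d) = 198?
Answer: 4959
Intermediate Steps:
m(W) = -2 + 2*W² (m(W) = (W² + W²) - 2 = 2*W² - 2 = -2 + 2*W²)
N(-219/(-25)) + (m(8) - 57)² = 198 + ((-2 + 2*8²) - 57)² = 198 + ((-2 + 2*64) - 57)² = 198 + ((-2 + 128) - 57)² = 198 + (126 - 57)² = 198 + 69² = 198 + 4761 = 4959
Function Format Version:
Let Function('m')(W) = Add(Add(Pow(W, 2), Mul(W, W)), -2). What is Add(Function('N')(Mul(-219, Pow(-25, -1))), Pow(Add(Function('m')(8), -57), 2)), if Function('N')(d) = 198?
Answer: 4959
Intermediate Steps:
Function('m')(W) = Add(-2, Mul(2, Pow(W, 2))) (Function('m')(W) = Add(Add(Pow(W, 2), Pow(W, 2)), -2) = Add(Mul(2, Pow(W, 2)), -2) = Add(-2, Mul(2, Pow(W, 2))))
Add(Function('N')(Mul(-219, Pow(-25, -1))), Pow(Add(Function('m')(8), -57), 2)) = Add(198, Pow(Add(Add(-2, Mul(2, Pow(8, 2))), -57), 2)) = Add(198, Pow(Add(Add(-2, Mul(2, 64)), -57), 2)) = Add(198, Pow(Add(Add(-2, 128), -57), 2)) = Add(198, Pow(Add(126, -57), 2)) = Add(198, Pow(69, 2)) = Add(198, 4761) = 4959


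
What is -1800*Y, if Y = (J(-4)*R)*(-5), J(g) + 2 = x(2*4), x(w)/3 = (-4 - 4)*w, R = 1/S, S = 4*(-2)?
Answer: 218250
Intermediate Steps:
S = -8
R = -⅛ (R = 1/(-8) = -⅛ ≈ -0.12500)
x(w) = -24*w (x(w) = 3*((-4 - 4)*w) = 3*(-8*w) = -24*w)
J(g) = -194 (J(g) = -2 - 48*4 = -2 - 24*8 = -2 - 192 = -194)
Y = -485/4 (Y = -194*(-⅛)*(-5) = (97/4)*(-5) = -485/4 ≈ -121.25)
-1800*Y = -1800*(-485/4) = 218250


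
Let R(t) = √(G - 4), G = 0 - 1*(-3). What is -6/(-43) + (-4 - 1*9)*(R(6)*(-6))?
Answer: 6/43 + 78*I ≈ 0.13953 + 78.0*I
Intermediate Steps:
G = 3 (G = 0 + 3 = 3)
R(t) = I (R(t) = √(3 - 4) = √(-1) = I)
-6/(-43) + (-4 - 1*9)*(R(6)*(-6)) = -6/(-43) + (-4 - 1*9)*(I*(-6)) = -6*(-1/43) + (-4 - 9)*(-6*I) = 6/43 - (-78)*I = 6/43 + 78*I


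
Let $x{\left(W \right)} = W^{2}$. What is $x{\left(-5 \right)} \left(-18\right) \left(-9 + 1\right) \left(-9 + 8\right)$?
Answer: $-3600$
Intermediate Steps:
$x{\left(-5 \right)} \left(-18\right) \left(-9 + 1\right) \left(-9 + 8\right) = \left(-5\right)^{2} \left(-18\right) \left(-9 + 1\right) \left(-9 + 8\right) = 25 \left(-18\right) \left(\left(-8\right) \left(-1\right)\right) = \left(-450\right) 8 = -3600$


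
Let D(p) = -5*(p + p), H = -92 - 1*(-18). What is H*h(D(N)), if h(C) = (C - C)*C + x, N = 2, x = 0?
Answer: 0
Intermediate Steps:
H = -74 (H = -92 + 18 = -74)
D(p) = -10*p
h(C) = 0 (h(C) = (C - C)*C + 0 = 0*C + 0 = 0 + 0 = 0)
H*h(D(N)) = -74*0 = 0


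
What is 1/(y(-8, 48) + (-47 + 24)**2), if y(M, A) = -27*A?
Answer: -1/767 ≈ -0.0013038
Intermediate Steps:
1/(y(-8, 48) + (-47 + 24)**2) = 1/(-27*48 + (-47 + 24)**2) = 1/(-1296 + (-23)**2) = 1/(-1296 + 529) = 1/(-767) = -1/767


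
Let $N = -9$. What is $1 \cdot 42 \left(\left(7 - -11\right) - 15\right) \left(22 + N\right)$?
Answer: $1638$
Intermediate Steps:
$1 \cdot 42 \left(\left(7 - -11\right) - 15\right) \left(22 + N\right) = 1 \cdot 42 \left(\left(7 - -11\right) - 15\right) \left(22 - 9\right) = 42 \left(\left(7 + 11\right) - 15\right) 13 = 42 \left(18 - 15\right) 13 = 42 \cdot 3 \cdot 13 = 42 \cdot 39 = 1638$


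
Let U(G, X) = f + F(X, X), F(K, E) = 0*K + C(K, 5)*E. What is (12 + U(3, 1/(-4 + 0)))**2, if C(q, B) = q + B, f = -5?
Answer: 8649/256 ≈ 33.785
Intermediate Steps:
C(q, B) = B + q
F(K, E) = E*(5 + K) (F(K, E) = 0*K + (5 + K)*E = 0 + E*(5 + K) = E*(5 + K))
U(G, X) = -5 + X*(5 + X)
(12 + U(3, 1/(-4 + 0)))**2 = (12 + (-5 + (5 + 1/(-4 + 0))/(-4 + 0)))**2 = (12 + (-5 + (5 + 1/(-4))/(-4)))**2 = (12 + (-5 - (5 - 1/4)/4))**2 = (12 + (-5 - 1/4*19/4))**2 = (12 + (-5 - 19/16))**2 = (12 - 99/16)**2 = (93/16)**2 = 8649/256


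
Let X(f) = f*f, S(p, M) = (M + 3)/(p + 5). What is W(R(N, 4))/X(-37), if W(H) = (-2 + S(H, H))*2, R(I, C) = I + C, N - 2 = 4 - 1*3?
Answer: -7/4107 ≈ -0.0017044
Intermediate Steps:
S(p, M) = (3 + M)/(5 + p)
X(f) = f²
N = 3 (N = 2 + (4 - 1*3) = 2 + (4 - 3) = 2 + 1 = 3)
R(I, C) = C + I
W(H) = -4 + 2*(3 + H)/(5 + H) (W(H) = (-2 + (3 + H)/(5 + H))*2 = -4 + 2*(3 + H)/(5 + H))
W(R(N, 4))/X(-37) = (2*(-7 - (4 + 3))/(5 + (4 + 3)))/((-37)²) = (2*(-7 - 1*7)/(5 + 7))/1369 = (2*(-7 - 7)/12)*(1/1369) = (2*(1/12)*(-14))*(1/1369) = -7/3*1/1369 = -7/4107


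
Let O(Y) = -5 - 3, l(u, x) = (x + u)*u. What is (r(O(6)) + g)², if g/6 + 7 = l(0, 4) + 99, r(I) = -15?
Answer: 288369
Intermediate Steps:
l(u, x) = u*(u + x) (l(u, x) = (u + x)*u = u*(u + x))
O(Y) = -8
g = 552 (g = -42 + 6*(0*(0 + 4) + 99) = -42 + 6*(0*4 + 99) = -42 + 6*(0 + 99) = -42 + 6*99 = -42 + 594 = 552)
(r(O(6)) + g)² = (-15 + 552)² = 537² = 288369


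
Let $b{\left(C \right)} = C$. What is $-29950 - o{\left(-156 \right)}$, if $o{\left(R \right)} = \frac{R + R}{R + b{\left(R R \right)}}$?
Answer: $- \frac{4642248}{155} \approx -29950.0$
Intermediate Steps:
$o{\left(R \right)} = \frac{2 R}{R + R^{2}}$ ($o{\left(R \right)} = \frac{R + R}{R + R R} = \frac{2 R}{R + R^{2}}$)
$-29950 - o{\left(-156 \right)} = -29950 - \frac{2}{1 - 156} = -29950 - \frac{2}{-155} = -29950 - 2 \left(- \frac{1}{155}\right) = -29950 - - \frac{2}{155} = -29950 + \frac{2}{155} = - \frac{4642248}{155}$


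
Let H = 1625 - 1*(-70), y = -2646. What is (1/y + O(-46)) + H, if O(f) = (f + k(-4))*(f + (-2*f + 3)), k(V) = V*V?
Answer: 595349/2646 ≈ 225.00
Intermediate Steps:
H = 1695 (H = 1625 + 70 = 1695)
k(V) = V²
O(f) = (3 - f)*(16 + f) (O(f) = (f + (-4)²)*(f + (-2*f + 3)) = (f + 16)*(f + (3 - 2*f)) = (16 + f)*(3 - f) = (3 - f)*(16 + f))
(1/y + O(-46)) + H = (1/(-2646) + (48 - 1*(-46)² - 13*(-46))) + 1695 = (-1/2646 + (48 - 1*2116 + 598)) + 1695 = (-1/2646 + (48 - 2116 + 598)) + 1695 = (-1/2646 - 1470) + 1695 = -3889621/2646 + 1695 = 595349/2646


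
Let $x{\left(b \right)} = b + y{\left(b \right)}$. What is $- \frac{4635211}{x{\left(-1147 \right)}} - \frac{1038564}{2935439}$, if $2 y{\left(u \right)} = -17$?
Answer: $\frac{27210358163854}{6783799529} \approx 4011.1$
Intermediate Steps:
$y{\left(u \right)} = - \frac{17}{2}$ ($y{\left(u \right)} = \frac{1}{2} \left(-17\right) = - \frac{17}{2}$)
$x{\left(b \right)} = - \frac{17}{2} + b$ ($x{\left(b \right)} = b - \frac{17}{2} = - \frac{17}{2} + b$)
$- \frac{4635211}{x{\left(-1147 \right)}} - \frac{1038564}{2935439} = - \frac{4635211}{- \frac{17}{2} - 1147} - \frac{1038564}{2935439} = - \frac{4635211}{- \frac{2311}{2}} - \frac{1038564}{2935439} = \left(-4635211\right) \left(- \frac{2}{2311}\right) - \frac{1038564}{2935439} = \frac{9270422}{2311} - \frac{1038564}{2935439} = \frac{27210358163854}{6783799529}$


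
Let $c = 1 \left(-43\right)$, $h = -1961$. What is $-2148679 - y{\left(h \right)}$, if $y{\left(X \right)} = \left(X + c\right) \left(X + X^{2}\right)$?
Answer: $7700345561$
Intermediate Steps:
$c = -43$
$y{\left(X \right)} = \left(-43 + X\right) \left(X + X^{2}\right)$ ($y{\left(X \right)} = \left(X - 43\right) \left(X + X^{2}\right) = \left(-43 + X\right) \left(X + X^{2}\right)$)
$-2148679 - y{\left(h \right)} = -2148679 - - 1961 \left(-43 + \left(-1961\right)^{2} - -82362\right) = -2148679 - - 1961 \left(-43 + 3845521 + 82362\right) = -2148679 - \left(-1961\right) 3927840 = -2148679 - -7702494240 = -2148679 + 7702494240 = 7700345561$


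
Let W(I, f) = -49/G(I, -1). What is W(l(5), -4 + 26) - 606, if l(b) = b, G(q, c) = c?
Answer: -557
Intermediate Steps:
W(I, f) = 49 (W(I, f) = -49/(-1) = -49*(-1) = 49)
W(l(5), -4 + 26) - 606 = 49 - 606 = -557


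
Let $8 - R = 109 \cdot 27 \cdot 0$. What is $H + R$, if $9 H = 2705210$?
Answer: $\frac{2705282}{9} \approx 3.0059 \cdot 10^{5}$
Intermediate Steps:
$H = \frac{2705210}{9}$ ($H = \frac{1}{9} \cdot 2705210 = \frac{2705210}{9} \approx 3.0058 \cdot 10^{5}$)
$R = 8$ ($R = 8 - 109 \cdot 27 \cdot 0 = 8 - 2943 \cdot 0 = 8 - 0 = 8 + 0 = 8$)
$H + R = \frac{2705210}{9} + 8 = \frac{2705282}{9}$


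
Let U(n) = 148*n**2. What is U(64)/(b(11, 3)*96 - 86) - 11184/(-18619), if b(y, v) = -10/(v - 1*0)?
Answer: -5641223024/3779657 ≈ -1492.5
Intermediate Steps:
b(y, v) = -10/v (b(y, v) = -10/(v + 0) = -10/v)
U(64)/(b(11, 3)*96 - 86) - 11184/(-18619) = (148*64**2)/(-10/3*96 - 86) - 11184/(-18619) = (148*4096)/(-10*1/3*96 - 86) - 11184*(-1/18619) = 606208/(-10/3*96 - 86) + 11184/18619 = 606208/(-320 - 86) + 11184/18619 = 606208/(-406) + 11184/18619 = 606208*(-1/406) + 11184/18619 = -303104/203 + 11184/18619 = -5641223024/3779657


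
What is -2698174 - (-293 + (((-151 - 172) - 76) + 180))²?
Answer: -2960318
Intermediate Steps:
-2698174 - (-293 + (((-151 - 172) - 76) + 180))² = -2698174 - (-293 + ((-323 - 76) + 180))² = -2698174 - (-293 + (-399 + 180))² = -2698174 - (-293 - 219)² = -2698174 - 1*(-512)² = -2698174 - 1*262144 = -2698174 - 262144 = -2960318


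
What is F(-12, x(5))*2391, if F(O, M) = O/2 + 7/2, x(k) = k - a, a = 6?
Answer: -11955/2 ≈ -5977.5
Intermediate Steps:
x(k) = -6 + k (x(k) = k - 1*6 = k - 6 = -6 + k)
F(O, M) = 7/2 + O/2 (F(O, M) = O*(½) + 7*(½) = O/2 + 7/2 = 7/2 + O/2)
F(-12, x(5))*2391 = (7/2 + (½)*(-12))*2391 = (7/2 - 6)*2391 = -5/2*2391 = -11955/2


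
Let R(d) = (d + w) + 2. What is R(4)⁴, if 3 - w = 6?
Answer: 81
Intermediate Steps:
w = -3 (w = 3 - 1*6 = 3 - 6 = -3)
R(d) = -1 + d (R(d) = (d - 3) + 2 = (-3 + d) + 2 = -1 + d)
R(4)⁴ = (-1 + 4)⁴ = 3⁴ = 81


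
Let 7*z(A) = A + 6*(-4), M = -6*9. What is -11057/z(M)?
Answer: 77399/78 ≈ 992.29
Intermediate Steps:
M = -54
z(A) = -24/7 + A/7 (z(A) = (A + 6*(-4))/7 = (A - 24)/7 = (-24 + A)/7 = -24/7 + A/7)
-11057/z(M) = -11057/(-24/7 + (1/7)*(-54)) = -11057/(-24/7 - 54/7) = -11057/(-78/7) = -11057*(-7/78) = 77399/78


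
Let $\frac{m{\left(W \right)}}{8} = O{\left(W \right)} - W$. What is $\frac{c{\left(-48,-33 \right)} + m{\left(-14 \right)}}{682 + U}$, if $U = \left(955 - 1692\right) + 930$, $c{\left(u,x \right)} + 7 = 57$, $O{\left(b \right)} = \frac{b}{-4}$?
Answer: $\frac{38}{175} \approx 0.21714$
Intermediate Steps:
$O{\left(b \right)} = - \frac{b}{4}$ ($O{\left(b \right)} = b \left(- \frac{1}{4}\right) = - \frac{b}{4}$)
$c{\left(u,x \right)} = 50$ ($c{\left(u,x \right)} = -7 + 57 = 50$)
$U = 193$ ($U = -737 + 930 = 193$)
$m{\left(W \right)} = - 10 W$ ($m{\left(W \right)} = 8 \left(- \frac{W}{4} - W\right) = 8 \left(- \frac{5 W}{4}\right) = - 10 W$)
$\frac{c{\left(-48,-33 \right)} + m{\left(-14 \right)}}{682 + U} = \frac{50 - -140}{682 + 193} = \frac{50 + 140}{875} = 190 \cdot \frac{1}{875} = \frac{38}{175}$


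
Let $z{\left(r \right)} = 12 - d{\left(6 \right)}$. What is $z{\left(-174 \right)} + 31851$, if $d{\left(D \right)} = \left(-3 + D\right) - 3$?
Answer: $31863$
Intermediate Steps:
$d{\left(D \right)} = -6 + D$
$z{\left(r \right)} = 12$ ($z{\left(r \right)} = 12 - \left(-6 + 6\right) = 12 - 0 = 12 + 0 = 12$)
$z{\left(-174 \right)} + 31851 = 12 + 31851 = 31863$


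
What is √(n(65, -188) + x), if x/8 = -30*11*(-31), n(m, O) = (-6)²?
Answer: 2*√20469 ≈ 286.14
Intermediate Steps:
n(m, O) = 36
x = 81840 (x = 8*(-30*11*(-31)) = 8*(-330*(-31)) = 8*10230 = 81840)
√(n(65, -188) + x) = √(36 + 81840) = √81876 = 2*√20469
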